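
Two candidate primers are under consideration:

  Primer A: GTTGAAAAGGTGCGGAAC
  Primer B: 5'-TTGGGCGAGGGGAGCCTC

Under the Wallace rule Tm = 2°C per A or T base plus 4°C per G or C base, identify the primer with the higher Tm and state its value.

Primer A: A+T=9, G+C=9 → Tm = 2(9)+4(9) = 54°C
Primer B: A+T=5, G+C=13 → Tm = 2(5)+4(13) = 62°C
54°C vs 62°C → primer B is higher.

Primer B, 62°C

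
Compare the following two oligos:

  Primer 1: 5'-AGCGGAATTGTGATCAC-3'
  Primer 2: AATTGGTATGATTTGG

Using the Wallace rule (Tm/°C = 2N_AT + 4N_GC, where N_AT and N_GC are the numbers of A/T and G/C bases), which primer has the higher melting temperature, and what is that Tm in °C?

Primer 1, 50°C

Primer 1: A+T=9, G+C=8 → Tm = 2(9)+4(8) = 50°C
Primer 2: A+T=11, G+C=5 → Tm = 2(11)+4(5) = 42°C
50°C vs 42°C → primer 1 is higher.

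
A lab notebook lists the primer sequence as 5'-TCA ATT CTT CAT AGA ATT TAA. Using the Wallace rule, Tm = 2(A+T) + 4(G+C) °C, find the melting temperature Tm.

50°C

G=1, T=9, A=8, C=3
So N_AT = 17 and N_GC = 4.
Tm = 4·4 + 2·17 = 16 + 34 = 50°C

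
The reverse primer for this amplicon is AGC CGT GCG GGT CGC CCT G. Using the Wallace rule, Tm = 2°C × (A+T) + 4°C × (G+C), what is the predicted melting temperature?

68°C

G=8, T=3, C=7, A=1
A+T = 4, G+C = 15
Tm = 2(4) + 4(15) = 8 + 60 = 68°C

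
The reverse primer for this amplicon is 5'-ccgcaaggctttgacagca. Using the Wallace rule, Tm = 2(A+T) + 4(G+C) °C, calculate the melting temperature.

60°C

Base counts: C=6, A=5, G=5, T=3
AT pairs contribute 8, GC pairs contribute 11.
Tm = 4·11 + 2·8 = 44 + 16 = 60°C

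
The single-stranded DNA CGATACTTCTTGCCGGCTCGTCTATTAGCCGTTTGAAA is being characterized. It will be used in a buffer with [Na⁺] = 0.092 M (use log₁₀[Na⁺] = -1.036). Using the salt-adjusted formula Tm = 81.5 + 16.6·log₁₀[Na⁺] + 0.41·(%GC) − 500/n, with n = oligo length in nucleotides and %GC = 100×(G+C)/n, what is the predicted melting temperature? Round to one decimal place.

Length n = 38. G=8, T=13, C=10, A=7
G+C = 18, so %GC = 18/38 × 100 = 47.368%
Salt term: 16.6 × (-1.036) = -17.198
GC term: 0.41 × 47.368 = 19.421; length term: −500/38 = −13.158
Tm = 81.5 + (-17.198) + 19.421 − 13.158 = 70.565 → 70.6°C

70.6°C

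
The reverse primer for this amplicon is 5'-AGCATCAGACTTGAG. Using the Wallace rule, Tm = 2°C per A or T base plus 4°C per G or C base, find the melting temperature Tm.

44°C

Base counts: G=4, A=5, T=3, C=3
AT pairs contribute 8, GC pairs contribute 7.
Tm = 2(8) + 4(7) = 16 + 28 = 44°C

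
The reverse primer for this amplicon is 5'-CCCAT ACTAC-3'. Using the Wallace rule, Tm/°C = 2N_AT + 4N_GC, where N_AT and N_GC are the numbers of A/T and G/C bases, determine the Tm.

30°C

Counting bases: C=5, G=0, T=2, A=3
AT pairs contribute 5, GC pairs contribute 5.
Tm = 4·5 + 2·5 = 20 + 10 = 30°C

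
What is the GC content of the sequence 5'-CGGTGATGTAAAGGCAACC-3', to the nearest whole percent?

C=4, G=6, A=6, T=3
G+C = 6 + 4 = 10 out of 19 bases
%GC = 10/19 × 100 = 52.63% ≈ 53%

53%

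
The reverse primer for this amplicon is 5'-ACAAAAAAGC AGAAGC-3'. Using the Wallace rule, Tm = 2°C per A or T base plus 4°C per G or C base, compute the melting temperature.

Base counts: C=3, A=10, T=0, G=3
So N_AT = 10 and N_GC = 6.
Tm = 2×10 + 4×6 = 44°C

44°C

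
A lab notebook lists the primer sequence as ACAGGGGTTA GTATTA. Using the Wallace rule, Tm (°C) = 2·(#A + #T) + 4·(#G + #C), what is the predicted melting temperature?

Base counts: T=5, G=5, C=1, A=5
A+T = 10, G+C = 6
Tm = 2×10 + 4×6 = 44°C

44°C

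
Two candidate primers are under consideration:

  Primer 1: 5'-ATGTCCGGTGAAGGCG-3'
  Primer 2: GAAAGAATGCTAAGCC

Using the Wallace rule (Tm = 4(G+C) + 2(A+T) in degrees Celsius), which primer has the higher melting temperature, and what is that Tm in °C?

Primer 1, 52°C

Primer 1: A+T=6, G+C=10 → Tm = 2(6)+4(10) = 52°C
Primer 2: A+T=9, G+C=7 → Tm = 2(9)+4(7) = 46°C
52°C vs 46°C → primer 1 is higher.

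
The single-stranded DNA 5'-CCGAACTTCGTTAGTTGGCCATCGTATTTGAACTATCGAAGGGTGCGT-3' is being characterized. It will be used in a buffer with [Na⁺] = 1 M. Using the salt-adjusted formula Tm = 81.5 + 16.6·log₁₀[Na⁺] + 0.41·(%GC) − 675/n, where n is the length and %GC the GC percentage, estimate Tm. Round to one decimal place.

87.1°C

Length n = 48. A=10, C=10, G=13, T=15
G+C = 23, so %GC = 23/48 × 100 = 47.917%
Salt term: 16.6 × (0) = 0
GC term: 0.41 × 47.917 = 19.646; length term: −675/48 = −14.062
Tm = 81.5 + (0) + 19.646 − 14.062 = 87.084 → 87.1°C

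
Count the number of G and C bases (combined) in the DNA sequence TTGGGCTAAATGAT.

5

C=1, G=4, A=4, T=5
Total G or C: 4 + 1 = 5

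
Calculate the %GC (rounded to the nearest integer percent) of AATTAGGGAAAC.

33%

Counting bases: C=1, T=2, G=3, A=6
G+C = 3 + 1 = 4 out of 12 bases
%GC = 4/12 × 100 = 33.33% ≈ 33%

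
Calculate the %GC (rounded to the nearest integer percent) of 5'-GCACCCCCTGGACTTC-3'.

A=2, T=3, C=8, G=3
G+C = 3 + 8 = 11 out of 16 bases
%GC = 11/16 × 100 = 68.75% ≈ 69%

69%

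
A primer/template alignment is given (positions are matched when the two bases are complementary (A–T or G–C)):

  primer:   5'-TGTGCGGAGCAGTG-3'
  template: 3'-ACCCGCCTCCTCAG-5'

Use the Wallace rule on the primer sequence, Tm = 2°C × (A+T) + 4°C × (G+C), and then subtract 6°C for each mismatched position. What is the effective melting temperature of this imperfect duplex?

28°C

Primer base counts: A=2, T=3, G=7, C=2 → A+T=5, G+C=9
Perfect-match Tm = 2(5) + 4(9) = 10 + 36 = 46°C
Mismatches (positions where the bases are not complementary): 3 (at positions 3, 10, 14)
Effective Tm = 46 − 3×6 = 46 − 18 = 28°C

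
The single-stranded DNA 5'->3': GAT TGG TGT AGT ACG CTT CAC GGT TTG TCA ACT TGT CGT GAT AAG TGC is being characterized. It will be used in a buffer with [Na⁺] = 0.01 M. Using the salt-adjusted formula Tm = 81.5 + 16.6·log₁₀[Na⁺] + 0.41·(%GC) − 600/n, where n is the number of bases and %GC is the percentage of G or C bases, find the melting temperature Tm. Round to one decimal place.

Length n = 48. Base counts: C=8, G=14, T=17, A=9
G+C = 22, so %GC = 22/48 × 100 = 45.833%
Salt term: 16.6 × (-2) = -33.2
GC term: 0.41 × 45.833 = 18.792; length term: −600/48 = −12.5
Tm = 81.5 + (-33.2) + 18.792 − 12.5 = 54.592 → 54.6°C

54.6°C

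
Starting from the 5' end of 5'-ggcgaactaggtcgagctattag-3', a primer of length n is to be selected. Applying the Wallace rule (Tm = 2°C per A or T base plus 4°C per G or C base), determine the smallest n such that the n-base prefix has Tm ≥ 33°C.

First 10 bases: GGCGAACTAG → Tm = 32°C (< 33°C)
First 11 bases: GGCGAACTAGG → Tm = 36°C (≥ 33°C)
Each additional base adds 2°C (A/T) or 4°C (G/C), so Tm is non-decreasing in n; n = 11 is the first length to reach 33°C.

n = 11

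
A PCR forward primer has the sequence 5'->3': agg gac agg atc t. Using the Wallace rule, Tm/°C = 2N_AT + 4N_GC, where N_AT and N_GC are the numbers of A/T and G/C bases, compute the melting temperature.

Base counts: G=5, A=4, C=2, T=2
So N_AT = 6 and N_GC = 7.
Tm = 2×6 + 4×7 = 40°C

40°C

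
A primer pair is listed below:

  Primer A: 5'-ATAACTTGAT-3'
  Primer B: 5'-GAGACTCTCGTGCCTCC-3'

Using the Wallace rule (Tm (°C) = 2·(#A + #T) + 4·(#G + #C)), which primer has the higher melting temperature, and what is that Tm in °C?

Primer B, 56°C

Primer A: A+T=8, G+C=2 → Tm = 2(8)+4(2) = 24°C
Primer B: A+T=6, G+C=11 → Tm = 2(6)+4(11) = 56°C
24°C vs 56°C → primer B is higher.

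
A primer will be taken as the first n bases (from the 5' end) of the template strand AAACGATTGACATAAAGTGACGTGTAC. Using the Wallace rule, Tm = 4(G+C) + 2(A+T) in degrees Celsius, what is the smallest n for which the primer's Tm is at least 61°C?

First 22 bases: AAACGATTGACATAAAGTGACG → Tm = 60°C (< 61°C)
First 23 bases: AAACGATTGACATAAAGTGACGT → Tm = 62°C (≥ 61°C)
Since every base adds ≥2°C, Tm only increases with n, so the threshold is first crossed at n = 23.

n = 23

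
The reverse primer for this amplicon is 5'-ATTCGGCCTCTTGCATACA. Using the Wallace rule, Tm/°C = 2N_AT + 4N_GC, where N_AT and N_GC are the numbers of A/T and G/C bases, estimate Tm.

Counting bases: G=3, A=4, T=6, C=6
So N_AT = 10 and N_GC = 9.
Tm = 4·9 + 2·10 = 36 + 20 = 56°C

56°C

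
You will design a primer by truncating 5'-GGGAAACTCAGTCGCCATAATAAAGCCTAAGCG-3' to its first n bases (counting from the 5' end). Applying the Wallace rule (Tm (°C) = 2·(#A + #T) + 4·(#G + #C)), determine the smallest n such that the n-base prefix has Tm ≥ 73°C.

First 25 bases: GGGAAACTCAGTCGCCATAATAAAG → Tm = 72°C (< 73°C)
First 26 bases: GGGAAACTCAGTCGCCATAATAAAGC → Tm = 76°C (≥ 73°C)
Each additional base adds 2°C (A/T) or 4°C (G/C), so Tm is non-decreasing in n; n = 26 is the first length to reach 73°C.

n = 26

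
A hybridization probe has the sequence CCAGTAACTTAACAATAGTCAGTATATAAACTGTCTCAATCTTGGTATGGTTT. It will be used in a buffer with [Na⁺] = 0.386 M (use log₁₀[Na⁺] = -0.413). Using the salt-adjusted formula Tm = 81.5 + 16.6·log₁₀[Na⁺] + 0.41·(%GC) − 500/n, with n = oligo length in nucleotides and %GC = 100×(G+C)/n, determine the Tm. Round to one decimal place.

Length n = 53. Base counts: C=9, T=19, G=8, A=17
G+C = 17, so %GC = 17/53 × 100 = 32.075%
Salt term: 16.6 × (-0.413) = -6.856
GC term: 0.41 × 32.075 = 13.151; length term: −500/53 = −9.434
Tm = 81.5 + (-6.856) + 13.151 − 9.434 = 78.361 → 78.4°C

78.4°C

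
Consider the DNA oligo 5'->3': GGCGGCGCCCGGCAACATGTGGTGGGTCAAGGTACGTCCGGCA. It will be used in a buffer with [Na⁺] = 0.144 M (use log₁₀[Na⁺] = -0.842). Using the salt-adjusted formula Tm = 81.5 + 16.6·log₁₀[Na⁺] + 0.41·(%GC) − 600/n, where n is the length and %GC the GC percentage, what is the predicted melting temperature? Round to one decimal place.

82.2°C

Length n = 43. Base counts: C=12, T=6, A=7, G=18
G+C = 30, so %GC = 30/43 × 100 = 69.767%
Salt term: 16.6 × (-0.842) = -13.977
GC term: 0.41 × 69.767 = 28.604; length term: −600/43 = −13.953
Tm = 81.5 + (-13.977) + 28.604 − 13.953 = 82.174 → 82.2°C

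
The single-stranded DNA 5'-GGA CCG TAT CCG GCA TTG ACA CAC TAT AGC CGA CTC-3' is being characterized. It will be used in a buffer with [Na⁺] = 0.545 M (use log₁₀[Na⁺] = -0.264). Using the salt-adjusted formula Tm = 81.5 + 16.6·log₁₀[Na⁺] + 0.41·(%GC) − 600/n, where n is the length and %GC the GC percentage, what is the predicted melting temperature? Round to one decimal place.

Length n = 36. Counting bases: C=12, A=9, G=8, T=7
G+C = 20, so %GC = 20/36 × 100 = 55.556%
Salt term: 16.6 × (-0.264) = -4.382
GC term: 0.41 × 55.556 = 22.778; length term: −600/36 = −16.667
Tm = 81.5 + (-4.382) + 22.778 − 16.667 = 83.229 → 83.2°C

83.2°C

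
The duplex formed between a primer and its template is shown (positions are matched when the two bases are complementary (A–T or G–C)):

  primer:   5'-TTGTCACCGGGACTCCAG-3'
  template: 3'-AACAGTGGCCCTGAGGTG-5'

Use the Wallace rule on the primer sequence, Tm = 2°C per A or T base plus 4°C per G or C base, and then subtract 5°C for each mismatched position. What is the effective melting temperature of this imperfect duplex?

Primer base counts: A=3, T=4, G=5, C=6 → A+T=7, G+C=11
Perfect-match Tm = 2(7) + 4(11) = 14 + 44 = 58°C
Mismatches (positions where the bases are not complementary): 1 (at position 18)
Effective Tm = 58 − 1×5 = 58 − 5 = 53°C

53°C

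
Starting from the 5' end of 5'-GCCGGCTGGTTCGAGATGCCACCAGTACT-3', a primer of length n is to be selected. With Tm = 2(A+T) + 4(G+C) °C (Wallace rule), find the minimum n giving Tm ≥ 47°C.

First 13 bases: GCCGGCTGGTTCG → Tm = 46°C (< 47°C)
First 14 bases: GCCGGCTGGTTCGA → Tm = 48°C (≥ 47°C)
Each additional base adds 2°C (A/T) or 4°C (G/C), so Tm is non-decreasing in n; n = 14 is the first length to reach 47°C.

n = 14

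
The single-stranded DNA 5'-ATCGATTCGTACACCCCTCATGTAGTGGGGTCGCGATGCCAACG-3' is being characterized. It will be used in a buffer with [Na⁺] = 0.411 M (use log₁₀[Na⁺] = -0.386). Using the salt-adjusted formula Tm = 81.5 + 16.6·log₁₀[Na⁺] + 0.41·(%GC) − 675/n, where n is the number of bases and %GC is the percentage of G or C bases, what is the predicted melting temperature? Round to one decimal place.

83.0°C

Length n = 44. Counting bases: A=9, G=12, T=10, C=13
G+C = 25, so %GC = 25/44 × 100 = 56.818%
Salt term: 16.6 × (-0.386) = -6.408
GC term: 0.41 × 56.818 = 23.295; length term: −675/44 = −15.341
Tm = 81.5 + (-6.408) + 23.295 − 15.341 = 83.046 → 83.0°C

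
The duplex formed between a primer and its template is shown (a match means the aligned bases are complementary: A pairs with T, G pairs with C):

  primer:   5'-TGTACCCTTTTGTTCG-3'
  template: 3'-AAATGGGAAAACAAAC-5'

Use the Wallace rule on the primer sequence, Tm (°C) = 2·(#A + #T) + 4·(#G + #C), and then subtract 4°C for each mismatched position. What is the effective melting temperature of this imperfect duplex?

Primer base counts: A=1, T=8, G=3, C=4 → A+T=9, G+C=7
Perfect-match Tm = 2(9) + 4(7) = 18 + 28 = 46°C
Mismatches (positions where the bases are not complementary): 2 (at positions 2, 15)
Effective Tm = 46 − 2×4 = 46 − 8 = 38°C

38°C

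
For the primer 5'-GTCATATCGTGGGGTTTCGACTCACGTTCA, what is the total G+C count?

15

Base counts: C=7, T=10, G=8, A=5
Total G or C: 8 + 7 = 15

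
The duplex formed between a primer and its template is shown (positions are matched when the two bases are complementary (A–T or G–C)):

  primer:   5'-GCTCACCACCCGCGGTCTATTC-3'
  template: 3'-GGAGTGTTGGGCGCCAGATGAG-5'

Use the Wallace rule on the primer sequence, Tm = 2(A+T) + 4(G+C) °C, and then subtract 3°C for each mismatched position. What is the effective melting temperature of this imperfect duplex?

63°C

Primer base counts: A=3, T=5, G=4, C=10 → A+T=8, G+C=14
Perfect-match Tm = 2(8) + 4(14) = 16 + 56 = 72°C
Mismatches (positions where the bases are not complementary): 3 (at positions 1, 7, 20)
Effective Tm = 72 − 3×3 = 72 − 9 = 63°C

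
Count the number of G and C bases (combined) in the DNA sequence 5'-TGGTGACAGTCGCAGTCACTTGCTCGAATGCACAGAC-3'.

A=9, G=10, T=8, C=10
Total G or C: 10 + 10 = 20

20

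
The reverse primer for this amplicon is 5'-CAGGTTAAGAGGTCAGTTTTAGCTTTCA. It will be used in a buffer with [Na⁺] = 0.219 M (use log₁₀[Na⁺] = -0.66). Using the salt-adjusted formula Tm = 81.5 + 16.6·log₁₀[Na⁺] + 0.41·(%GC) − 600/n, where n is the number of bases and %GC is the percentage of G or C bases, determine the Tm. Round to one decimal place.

65.2°C

Length n = 28. Scanning the sequence gives G=7, C=4, A=7, T=10.
G+C = 11, so %GC = 11/28 × 100 = 39.286%
Salt term: 16.6 × (-0.66) = -10.956
GC term: 0.41 × 39.286 = 16.107; length term: −600/28 = −21.429
Tm = 81.5 + (-10.956) + 16.107 − 21.429 = 65.222 → 65.2°C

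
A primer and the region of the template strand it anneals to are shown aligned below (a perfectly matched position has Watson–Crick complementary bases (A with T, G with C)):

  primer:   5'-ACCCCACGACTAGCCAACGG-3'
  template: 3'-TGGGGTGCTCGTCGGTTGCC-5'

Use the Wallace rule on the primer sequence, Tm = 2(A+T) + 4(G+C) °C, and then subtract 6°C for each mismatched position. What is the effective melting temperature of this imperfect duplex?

Primer base counts: A=6, T=1, G=4, C=9 → A+T=7, G+C=13
Perfect-match Tm = 2(7) + 4(13) = 14 + 52 = 66°C
Mismatches (positions where the bases are not complementary): 2 (at positions 10, 11)
Effective Tm = 66 − 2×6 = 66 − 12 = 54°C

54°C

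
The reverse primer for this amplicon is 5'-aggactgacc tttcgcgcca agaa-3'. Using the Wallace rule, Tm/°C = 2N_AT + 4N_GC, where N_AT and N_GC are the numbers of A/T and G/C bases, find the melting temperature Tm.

Counting bases: T=4, A=7, G=6, C=7
So N_AT = 11 and N_GC = 13.
Tm = 2(11) + 4(13) = 22 + 52 = 74°C

74°C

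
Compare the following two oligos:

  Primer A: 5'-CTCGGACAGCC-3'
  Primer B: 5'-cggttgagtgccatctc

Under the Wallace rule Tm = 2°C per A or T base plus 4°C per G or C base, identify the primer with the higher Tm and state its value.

Primer A: A+T=3, G+C=8 → Tm = 2(3)+4(8) = 38°C
Primer B: A+T=7, G+C=10 → Tm = 2(7)+4(10) = 54°C
38°C vs 54°C → primer B is higher.

Primer B, 54°C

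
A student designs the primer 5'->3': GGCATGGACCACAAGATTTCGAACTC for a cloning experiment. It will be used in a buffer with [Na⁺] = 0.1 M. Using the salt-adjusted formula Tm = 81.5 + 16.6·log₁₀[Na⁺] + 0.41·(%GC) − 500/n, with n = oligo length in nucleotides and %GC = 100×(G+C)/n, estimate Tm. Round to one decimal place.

66.2°C

Length n = 26. Scanning the sequence gives T=5, C=7, G=6, A=8.
G+C = 13, so %GC = 13/26 × 100 = 50%
Salt term: 16.6 × (-1) = -16.6
GC term: 0.41 × 50 = 20.5; length term: −500/26 = −19.231
Tm = 81.5 + (-16.6) + 20.5 − 19.231 = 66.169 → 66.2°C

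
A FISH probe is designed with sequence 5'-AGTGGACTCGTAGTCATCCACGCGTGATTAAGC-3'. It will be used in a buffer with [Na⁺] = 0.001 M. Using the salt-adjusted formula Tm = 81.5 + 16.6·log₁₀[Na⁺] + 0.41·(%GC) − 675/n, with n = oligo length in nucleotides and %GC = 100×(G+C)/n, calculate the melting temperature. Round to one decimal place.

Length n = 33. Counting bases: G=9, T=8, A=8, C=8
G+C = 17, so %GC = 17/33 × 100 = 51.515%
Salt term: 16.6 × (-3) = -49.8
GC term: 0.41 × 51.515 = 21.121; length term: −675/33 = −20.455
Tm = 81.5 + (-49.8) + 21.121 − 20.455 = 32.366 → 32.4°C

32.4°C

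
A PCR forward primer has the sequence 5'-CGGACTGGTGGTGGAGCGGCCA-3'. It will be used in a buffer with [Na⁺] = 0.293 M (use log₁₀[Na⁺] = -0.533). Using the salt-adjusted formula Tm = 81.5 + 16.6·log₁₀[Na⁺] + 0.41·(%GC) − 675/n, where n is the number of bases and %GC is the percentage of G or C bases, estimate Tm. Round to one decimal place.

71.8°C

Length n = 22. Counting bases: G=11, T=3, A=3, C=5
G+C = 16, so %GC = 16/22 × 100 = 72.727%
Salt term: 16.6 × (-0.533) = -8.848
GC term: 0.41 × 72.727 = 29.818; length term: −675/22 = −30.682
Tm = 81.5 + (-8.848) + 29.818 − 30.682 = 71.788 → 71.8°C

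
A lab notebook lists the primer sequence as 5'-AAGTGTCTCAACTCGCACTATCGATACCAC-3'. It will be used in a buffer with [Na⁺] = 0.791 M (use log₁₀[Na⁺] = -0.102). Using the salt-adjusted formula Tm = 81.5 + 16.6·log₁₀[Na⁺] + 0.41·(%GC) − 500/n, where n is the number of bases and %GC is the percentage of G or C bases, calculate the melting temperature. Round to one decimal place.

82.3°C

Length n = 30. Base counts: T=7, G=4, C=10, A=9
G+C = 14, so %GC = 14/30 × 100 = 46.667%
Salt term: 16.6 × (-0.102) = -1.693
GC term: 0.41 × 46.667 = 19.133; length term: −500/30 = −16.667
Tm = 81.5 + (-1.693) + 19.133 − 16.667 = 82.273 → 82.3°C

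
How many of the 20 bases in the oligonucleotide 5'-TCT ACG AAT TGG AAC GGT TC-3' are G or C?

9

Scanning the sequence gives C=4, T=6, A=5, G=5.
Total G or C: 5 + 4 = 9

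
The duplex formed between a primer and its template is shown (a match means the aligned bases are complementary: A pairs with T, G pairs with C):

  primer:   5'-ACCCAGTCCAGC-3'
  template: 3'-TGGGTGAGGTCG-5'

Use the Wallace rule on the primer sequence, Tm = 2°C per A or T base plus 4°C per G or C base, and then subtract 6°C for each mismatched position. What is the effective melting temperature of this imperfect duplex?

Primer base counts: A=3, T=1, G=2, C=6 → A+T=4, G+C=8
Perfect-match Tm = 2(4) + 4(8) = 8 + 32 = 40°C
Mismatches (positions where the bases are not complementary): 1 (at position 6)
Effective Tm = 40 − 1×6 = 40 − 6 = 34°C

34°C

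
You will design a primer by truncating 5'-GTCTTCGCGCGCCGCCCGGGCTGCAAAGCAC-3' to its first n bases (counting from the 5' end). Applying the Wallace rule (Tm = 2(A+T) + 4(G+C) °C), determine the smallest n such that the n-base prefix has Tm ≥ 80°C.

First 21 bases: GTCTTCGCGCGCCGCCCGGGC → Tm = 78°C (< 80°C)
First 22 bases: GTCTTCGCGCGCCGCCCGGGCT → Tm = 80°C (≥ 80°C)
Since every base adds ≥2°C, Tm only increases with n, so the threshold is first crossed at n = 22.

n = 22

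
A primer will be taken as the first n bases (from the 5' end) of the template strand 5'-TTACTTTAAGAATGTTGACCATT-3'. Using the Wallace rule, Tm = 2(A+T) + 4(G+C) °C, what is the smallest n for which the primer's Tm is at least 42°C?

First 16 bases: TTACTTTAAGAATGTT → Tm = 38°C (< 42°C)
First 17 bases: TTACTTTAAGAATGTTG → Tm = 42°C (≥ 42°C)
Each additional base adds 2°C (A/T) or 4°C (G/C), so Tm is non-decreasing in n; n = 17 is the first length to reach 42°C.

n = 17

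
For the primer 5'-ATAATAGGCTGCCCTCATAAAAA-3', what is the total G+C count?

T=5, G=3, A=10, C=5
G+C = 3 + 5 = 8

8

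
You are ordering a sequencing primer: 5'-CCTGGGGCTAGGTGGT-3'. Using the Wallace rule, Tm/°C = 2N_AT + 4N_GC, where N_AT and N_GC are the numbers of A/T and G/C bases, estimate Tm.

54°C

Base counts: A=1, C=3, G=8, T=4
So N_AT = 5 and N_GC = 11.
Tm = 4·11 + 2·5 = 44 + 10 = 54°C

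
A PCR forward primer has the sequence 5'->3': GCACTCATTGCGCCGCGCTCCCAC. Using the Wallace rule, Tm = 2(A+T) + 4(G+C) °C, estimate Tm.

Counting bases: A=3, T=4, G=5, C=12
A+T = 7, G+C = 17
Tm = 2(7) + 4(17) = 14 + 68 = 82°C

82°C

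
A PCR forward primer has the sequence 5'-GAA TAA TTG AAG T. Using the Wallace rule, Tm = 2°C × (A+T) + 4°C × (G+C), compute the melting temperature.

32°C

Counting bases: C=0, T=4, A=6, G=3
AT pairs contribute 10, GC pairs contribute 3.
Tm = 2×10 + 4×3 = 32°C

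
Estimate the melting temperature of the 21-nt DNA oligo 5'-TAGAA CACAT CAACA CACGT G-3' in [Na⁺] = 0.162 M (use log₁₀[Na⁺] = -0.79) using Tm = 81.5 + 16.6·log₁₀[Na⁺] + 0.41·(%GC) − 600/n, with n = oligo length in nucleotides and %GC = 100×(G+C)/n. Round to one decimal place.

57.4°C

Length n = 21. Counting bases: G=3, T=3, A=9, C=6
G+C = 9, so %GC = 9/21 × 100 = 42.857%
Salt term: 16.6 × (-0.79) = -13.114
GC term: 0.41 × 42.857 = 17.571; length term: −600/21 = −28.571
Tm = 81.5 + (-13.114) + 17.571 − 28.571 = 57.386 → 57.4°C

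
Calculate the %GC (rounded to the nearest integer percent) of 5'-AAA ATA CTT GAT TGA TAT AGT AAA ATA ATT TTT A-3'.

Counting bases: G=3, A=16, C=1, T=14
G+C = 3 + 1 = 4 out of 34 bases
%GC = 4/34 × 100 = 11.76% ≈ 12%

12%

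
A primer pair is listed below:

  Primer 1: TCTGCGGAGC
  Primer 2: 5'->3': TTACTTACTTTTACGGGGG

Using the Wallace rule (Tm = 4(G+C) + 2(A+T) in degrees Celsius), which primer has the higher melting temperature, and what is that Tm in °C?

Primer 2, 54°C

Primer 1: A+T=3, G+C=7 → Tm = 2(3)+4(7) = 34°C
Primer 2: A+T=11, G+C=8 → Tm = 2(11)+4(8) = 54°C
34°C vs 54°C → primer 2 is higher.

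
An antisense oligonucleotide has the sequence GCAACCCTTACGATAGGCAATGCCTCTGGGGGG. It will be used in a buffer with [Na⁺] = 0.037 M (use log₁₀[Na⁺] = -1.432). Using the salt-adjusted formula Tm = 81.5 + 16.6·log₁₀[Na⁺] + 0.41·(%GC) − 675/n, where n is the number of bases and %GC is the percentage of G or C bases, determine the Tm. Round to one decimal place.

Length n = 33. Base counts: T=6, C=9, G=11, A=7
G+C = 20, so %GC = 20/33 × 100 = 60.606%
Salt term: 16.6 × (-1.432) = -23.771
GC term: 0.41 × 60.606 = 24.848; length term: −675/33 = −20.455
Tm = 81.5 + (-23.771) + 24.848 − 20.455 = 62.122 → 62.1°C

62.1°C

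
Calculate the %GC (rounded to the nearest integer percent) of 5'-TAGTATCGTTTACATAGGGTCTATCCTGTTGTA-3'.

36%

Scanning the sequence gives C=5, A=7, G=7, T=14.
G+C = 7 + 5 = 12 out of 33 bases
%GC = 12/33 × 100 = 36.36% ≈ 36%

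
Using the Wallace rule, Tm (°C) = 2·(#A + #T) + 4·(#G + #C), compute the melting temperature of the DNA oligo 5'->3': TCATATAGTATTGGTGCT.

Counting bases: T=8, A=4, G=4, C=2
So N_AT = 12 and N_GC = 6.
Tm = 4·6 + 2·12 = 24 + 24 = 48°C

48°C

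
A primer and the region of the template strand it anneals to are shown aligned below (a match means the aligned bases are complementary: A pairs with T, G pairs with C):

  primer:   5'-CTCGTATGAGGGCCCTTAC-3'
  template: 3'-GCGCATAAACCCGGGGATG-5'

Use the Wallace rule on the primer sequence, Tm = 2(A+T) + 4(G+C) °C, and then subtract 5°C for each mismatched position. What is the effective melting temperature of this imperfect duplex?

Primer base counts: A=3, T=5, G=5, C=6 → A+T=8, G+C=11
Perfect-match Tm = 2(8) + 4(11) = 16 + 44 = 60°C
Mismatches (positions where the bases are not complementary): 4 (at positions 2, 8, 9, 16)
Effective Tm = 60 − 4×5 = 60 − 20 = 40°C

40°C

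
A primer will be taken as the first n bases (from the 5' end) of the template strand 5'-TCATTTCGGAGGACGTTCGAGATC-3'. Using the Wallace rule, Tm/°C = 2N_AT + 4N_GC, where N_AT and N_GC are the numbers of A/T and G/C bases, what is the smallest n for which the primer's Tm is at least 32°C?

n = 11

First 10 bases: TCATTTCGGA → Tm = 28°C (< 32°C)
First 11 bases: TCATTTCGGAG → Tm = 32°C (≥ 32°C)
Each additional base adds 2°C (A/T) or 4°C (G/C), so Tm is non-decreasing in n; n = 11 is the first length to reach 32°C.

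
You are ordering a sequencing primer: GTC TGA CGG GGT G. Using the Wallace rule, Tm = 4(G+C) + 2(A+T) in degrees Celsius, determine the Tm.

44°C

Base counts: A=1, T=3, C=2, G=7
So N_AT = 4 and N_GC = 9.
Tm = 2(4) + 4(9) = 8 + 36 = 44°C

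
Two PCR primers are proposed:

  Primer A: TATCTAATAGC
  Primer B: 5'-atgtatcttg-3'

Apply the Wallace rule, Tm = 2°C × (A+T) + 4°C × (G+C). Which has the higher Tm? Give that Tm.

Primer A, 28°C

Primer A: A+T=8, G+C=3 → Tm = 2(8)+4(3) = 28°C
Primer B: A+T=7, G+C=3 → Tm = 2(7)+4(3) = 26°C
28°C vs 26°C → primer A is higher.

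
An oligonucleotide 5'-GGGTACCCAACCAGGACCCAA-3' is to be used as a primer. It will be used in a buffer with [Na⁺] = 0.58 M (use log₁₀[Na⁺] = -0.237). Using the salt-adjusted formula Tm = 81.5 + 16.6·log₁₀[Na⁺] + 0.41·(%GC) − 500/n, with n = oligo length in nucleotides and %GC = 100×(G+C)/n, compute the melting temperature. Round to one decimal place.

Length n = 21. G=5, T=1, A=7, C=8
G+C = 13, so %GC = 13/21 × 100 = 61.905%
Salt term: 16.6 × (-0.237) = -3.934
GC term: 0.41 × 61.905 = 25.381; length term: −500/21 = −23.81
Tm = 81.5 + (-3.934) + 25.381 − 23.81 = 79.137 → 79.1°C

79.1°C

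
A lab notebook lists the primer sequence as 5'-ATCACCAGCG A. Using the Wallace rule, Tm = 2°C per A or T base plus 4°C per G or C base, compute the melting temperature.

Scanning the sequence gives A=4, C=4, G=2, T=1.
So N_AT = 5 and N_GC = 6.
Tm = 4·6 + 2·5 = 24 + 10 = 34°C

34°C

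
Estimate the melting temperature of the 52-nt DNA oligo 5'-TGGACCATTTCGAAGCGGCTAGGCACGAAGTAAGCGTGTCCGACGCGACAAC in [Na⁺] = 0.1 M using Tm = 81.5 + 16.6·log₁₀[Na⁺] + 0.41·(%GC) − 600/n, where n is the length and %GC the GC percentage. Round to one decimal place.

77.0°C

Length n = 52. Scanning the sequence gives G=16, A=14, T=8, C=14.
G+C = 30, so %GC = 30/52 × 100 = 57.692%
Salt term: 16.6 × (-1) = -16.6
GC term: 0.41 × 57.692 = 23.654; length term: −600/52 = −11.538
Tm = 81.5 + (-16.6) + 23.654 − 11.538 = 77.016 → 77.0°C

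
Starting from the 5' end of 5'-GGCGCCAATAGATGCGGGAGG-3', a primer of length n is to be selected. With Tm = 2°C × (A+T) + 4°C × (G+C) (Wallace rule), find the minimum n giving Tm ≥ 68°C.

First 20 bases: GGCGCCAATAGATGCGGGAG → Tm = 66°C (< 68°C)
First 21 bases: GGCGCCAATAGATGCGGGAGG → Tm = 70°C (≥ 68°C)
Each additional base adds 2°C (A/T) or 4°C (G/C), so Tm is non-decreasing in n; n = 21 is the first length to reach 68°C.

n = 21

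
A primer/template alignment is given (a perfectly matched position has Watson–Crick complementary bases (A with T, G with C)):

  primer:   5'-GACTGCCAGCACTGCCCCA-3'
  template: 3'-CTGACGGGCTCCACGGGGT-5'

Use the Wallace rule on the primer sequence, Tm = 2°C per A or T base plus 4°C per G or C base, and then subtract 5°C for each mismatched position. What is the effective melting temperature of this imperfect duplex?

Primer base counts: A=4, T=2, G=4, C=9 → A+T=6, G+C=13
Perfect-match Tm = 2(6) + 4(13) = 12 + 52 = 64°C
Mismatches (positions where the bases are not complementary): 4 (at positions 8, 10, 11, 12)
Effective Tm = 64 − 4×5 = 64 − 20 = 44°C

44°C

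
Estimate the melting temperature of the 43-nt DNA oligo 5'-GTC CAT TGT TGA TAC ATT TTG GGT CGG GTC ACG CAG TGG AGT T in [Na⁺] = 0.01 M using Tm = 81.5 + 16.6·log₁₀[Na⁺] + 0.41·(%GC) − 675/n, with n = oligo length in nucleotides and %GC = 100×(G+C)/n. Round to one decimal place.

Length n = 43. Scanning the sequence gives C=7, G=14, T=15, A=7.
G+C = 21, so %GC = 21/43 × 100 = 48.837%
Salt term: 16.6 × (-2) = -33.2
GC term: 0.41 × 48.837 = 20.023; length term: −675/43 = −15.698
Tm = 81.5 + (-33.2) + 20.023 − 15.698 = 52.625 → 52.6°C

52.6°C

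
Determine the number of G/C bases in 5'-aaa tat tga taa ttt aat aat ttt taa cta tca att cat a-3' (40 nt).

4

Counting bases: G=1, A=18, T=18, C=3
Total G or C: 1 + 3 = 4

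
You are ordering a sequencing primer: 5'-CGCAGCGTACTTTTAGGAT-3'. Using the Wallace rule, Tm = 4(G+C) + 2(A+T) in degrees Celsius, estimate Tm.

56°C

Scanning the sequence gives T=6, A=4, C=4, G=5.
AT pairs contribute 10, GC pairs contribute 9.
Tm = 2×10 + 4×9 = 56°C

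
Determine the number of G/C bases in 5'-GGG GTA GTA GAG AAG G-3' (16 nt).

9

Base counts: G=9, T=2, C=0, A=5
G+C = 9 + 0 = 9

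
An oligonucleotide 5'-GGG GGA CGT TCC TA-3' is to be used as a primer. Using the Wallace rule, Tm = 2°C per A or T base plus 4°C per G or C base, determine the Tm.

46°C

G=6, T=3, C=3, A=2
A+T = 5, G+C = 9
Tm = 2(5) + 4(9) = 10 + 36 = 46°C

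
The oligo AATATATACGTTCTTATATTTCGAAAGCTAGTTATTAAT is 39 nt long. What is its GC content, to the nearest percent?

Counting bases: G=4, C=4, T=17, A=14
G+C = 4 + 4 = 8 out of 39 bases
%GC = 8/39 × 100 = 20.51% ≈ 21%

21%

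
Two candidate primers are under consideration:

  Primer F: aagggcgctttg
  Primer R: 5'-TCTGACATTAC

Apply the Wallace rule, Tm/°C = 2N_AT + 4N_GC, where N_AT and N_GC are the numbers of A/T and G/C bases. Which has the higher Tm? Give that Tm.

Primer F, 38°C

Primer F: A+T=5, G+C=7 → Tm = 2(5)+4(7) = 38°C
Primer R: A+T=7, G+C=4 → Tm = 2(7)+4(4) = 30°C
38°C vs 30°C → primer F is higher.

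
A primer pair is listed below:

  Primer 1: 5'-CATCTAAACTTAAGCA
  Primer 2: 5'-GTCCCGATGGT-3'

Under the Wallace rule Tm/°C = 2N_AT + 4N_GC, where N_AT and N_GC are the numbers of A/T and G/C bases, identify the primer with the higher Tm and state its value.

Primer 1, 42°C

Primer 1: A+T=11, G+C=5 → Tm = 2(11)+4(5) = 42°C
Primer 2: A+T=4, G+C=7 → Tm = 2(4)+4(7) = 36°C
42°C vs 36°C → primer 1 is higher.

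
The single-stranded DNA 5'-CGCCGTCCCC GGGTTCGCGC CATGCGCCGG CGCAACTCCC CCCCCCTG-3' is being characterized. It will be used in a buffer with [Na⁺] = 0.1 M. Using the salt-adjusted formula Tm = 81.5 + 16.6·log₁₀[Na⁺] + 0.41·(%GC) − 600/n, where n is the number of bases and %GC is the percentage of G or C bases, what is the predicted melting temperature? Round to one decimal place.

85.7°C

Length n = 48. Counting bases: G=13, A=3, C=26, T=6
G+C = 39, so %GC = 39/48 × 100 = 81.25%
Salt term: 16.6 × (-1) = -16.6
GC term: 0.41 × 81.25 = 33.312; length term: −600/48 = −12.5
Tm = 81.5 + (-16.6) + 33.312 − 12.5 = 85.712 → 85.7°C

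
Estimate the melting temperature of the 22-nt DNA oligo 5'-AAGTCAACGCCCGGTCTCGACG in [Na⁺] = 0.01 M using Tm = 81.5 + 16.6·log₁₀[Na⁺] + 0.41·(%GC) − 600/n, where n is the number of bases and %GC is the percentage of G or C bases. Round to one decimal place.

47.1°C

Length n = 22. Base counts: T=3, C=8, G=6, A=5
G+C = 14, so %GC = 14/22 × 100 = 63.636%
Salt term: 16.6 × (-2) = -33.2
GC term: 0.41 × 63.636 = 26.091; length term: −600/22 = −27.273
Tm = 81.5 + (-33.2) + 26.091 − 27.273 = 47.118 → 47.1°C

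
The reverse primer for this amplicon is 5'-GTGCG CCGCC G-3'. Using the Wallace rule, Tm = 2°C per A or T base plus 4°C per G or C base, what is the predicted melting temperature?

42°C

Counting bases: T=1, G=5, A=0, C=5
A+T = 1, G+C = 10
Tm = 2×1 + 4×10 = 42°C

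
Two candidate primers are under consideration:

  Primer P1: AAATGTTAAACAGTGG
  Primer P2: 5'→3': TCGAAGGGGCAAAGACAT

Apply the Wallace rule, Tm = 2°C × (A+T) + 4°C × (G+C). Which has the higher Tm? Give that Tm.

Primer P1: A+T=11, G+C=5 → Tm = 2(11)+4(5) = 42°C
Primer P2: A+T=9, G+C=9 → Tm = 2(9)+4(9) = 54°C
42°C vs 54°C → primer P2 is higher.

Primer P2, 54°C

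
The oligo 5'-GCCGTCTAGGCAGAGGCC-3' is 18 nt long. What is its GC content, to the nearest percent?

72%

Counting bases: G=7, C=6, A=3, T=2
G+C = 7 + 6 = 13 out of 18 bases
%GC = 13/18 × 100 = 72.22% ≈ 72%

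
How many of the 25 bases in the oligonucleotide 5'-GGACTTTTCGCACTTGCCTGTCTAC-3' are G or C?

13

Counting bases: C=8, G=5, T=9, A=3
G+C = 5 + 8 = 13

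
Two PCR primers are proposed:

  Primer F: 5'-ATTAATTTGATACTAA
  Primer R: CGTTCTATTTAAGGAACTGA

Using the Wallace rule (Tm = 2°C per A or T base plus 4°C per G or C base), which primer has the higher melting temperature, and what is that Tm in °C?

Primer F: A+T=14, G+C=2 → Tm = 2(14)+4(2) = 36°C
Primer R: A+T=13, G+C=7 → Tm = 2(13)+4(7) = 54°C
36°C vs 54°C → primer R is higher.

Primer R, 54°C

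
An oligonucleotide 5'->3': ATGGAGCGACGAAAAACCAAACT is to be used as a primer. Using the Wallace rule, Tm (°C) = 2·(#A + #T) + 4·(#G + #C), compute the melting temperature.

66°C

Scanning the sequence gives C=5, A=11, T=2, G=5.
So N_AT = 13 and N_GC = 10.
Tm = 4·10 + 2·13 = 40 + 26 = 66°C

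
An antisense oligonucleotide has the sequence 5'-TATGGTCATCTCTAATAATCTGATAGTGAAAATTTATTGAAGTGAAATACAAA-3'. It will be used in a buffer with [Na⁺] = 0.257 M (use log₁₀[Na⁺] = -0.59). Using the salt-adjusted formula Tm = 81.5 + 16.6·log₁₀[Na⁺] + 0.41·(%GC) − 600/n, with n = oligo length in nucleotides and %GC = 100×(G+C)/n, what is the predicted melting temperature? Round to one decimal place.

Length n = 53. Base counts: T=18, C=5, G=8, A=22
G+C = 13, so %GC = 13/53 × 100 = 24.528%
Salt term: 16.6 × (-0.59) = -9.794
GC term: 0.41 × 24.528 = 10.056; length term: −600/53 = −11.321
Tm = 81.5 + (-9.794) + 10.056 − 11.321 = 70.441 → 70.4°C

70.4°C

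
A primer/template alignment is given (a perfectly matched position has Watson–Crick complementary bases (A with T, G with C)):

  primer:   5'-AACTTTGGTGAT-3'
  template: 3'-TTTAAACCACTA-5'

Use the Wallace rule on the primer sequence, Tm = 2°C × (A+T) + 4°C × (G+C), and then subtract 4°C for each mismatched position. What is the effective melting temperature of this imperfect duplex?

Primer base counts: A=3, T=5, G=3, C=1 → A+T=8, G+C=4
Perfect-match Tm = 2(8) + 4(4) = 16 + 16 = 32°C
Mismatches (positions where the bases are not complementary): 1 (at position 3)
Effective Tm = 32 − 1×4 = 32 − 4 = 28°C

28°C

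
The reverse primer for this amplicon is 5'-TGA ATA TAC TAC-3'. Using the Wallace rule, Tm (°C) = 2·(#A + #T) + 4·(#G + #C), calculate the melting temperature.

C=2, A=5, G=1, T=4
So N_AT = 9 and N_GC = 3.
Tm = 2×9 + 4×3 = 30°C

30°C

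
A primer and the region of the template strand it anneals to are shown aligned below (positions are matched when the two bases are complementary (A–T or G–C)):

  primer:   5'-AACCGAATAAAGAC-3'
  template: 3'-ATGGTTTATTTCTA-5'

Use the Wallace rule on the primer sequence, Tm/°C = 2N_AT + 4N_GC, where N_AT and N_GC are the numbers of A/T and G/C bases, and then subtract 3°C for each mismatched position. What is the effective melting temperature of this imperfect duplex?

Primer base counts: A=8, T=1, G=2, C=3 → A+T=9, G+C=5
Perfect-match Tm = 2(9) + 4(5) = 18 + 20 = 38°C
Mismatches (positions where the bases are not complementary): 3 (at positions 1, 5, 14)
Effective Tm = 38 − 3×3 = 38 − 9 = 29°C

29°C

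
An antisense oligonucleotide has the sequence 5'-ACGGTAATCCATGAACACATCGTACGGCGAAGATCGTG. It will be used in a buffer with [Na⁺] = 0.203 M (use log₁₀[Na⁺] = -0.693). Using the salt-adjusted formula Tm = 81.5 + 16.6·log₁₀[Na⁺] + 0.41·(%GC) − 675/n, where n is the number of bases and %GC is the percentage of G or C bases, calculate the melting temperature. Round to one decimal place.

72.7°C

Length n = 38. Scanning the sequence gives A=12, T=7, G=10, C=9.
G+C = 19, so %GC = 19/38 × 100 = 50%
Salt term: 16.6 × (-0.693) = -11.504
GC term: 0.41 × 50 = 20.5; length term: −675/38 = −17.763
Tm = 81.5 + (-11.504) + 20.5 − 17.763 = 72.733 → 72.7°C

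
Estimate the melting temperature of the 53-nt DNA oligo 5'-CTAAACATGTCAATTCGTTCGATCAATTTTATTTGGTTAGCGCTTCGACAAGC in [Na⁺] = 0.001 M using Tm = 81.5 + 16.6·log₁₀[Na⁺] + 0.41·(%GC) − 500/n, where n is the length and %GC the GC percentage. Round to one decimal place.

Length n = 53. Counting bases: A=14, C=11, G=9, T=19
G+C = 20, so %GC = 20/53 × 100 = 37.736%
Salt term: 16.6 × (-3) = -49.8
GC term: 0.41 × 37.736 = 15.472; length term: −500/53 = −9.434
Tm = 81.5 + (-49.8) + 15.472 − 9.434 = 37.738 → 37.7°C

37.7°C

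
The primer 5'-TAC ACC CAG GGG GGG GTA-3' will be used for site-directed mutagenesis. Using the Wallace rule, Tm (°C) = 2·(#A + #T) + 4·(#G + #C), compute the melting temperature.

60°C

Base counts: T=2, G=8, A=4, C=4
AT pairs contribute 6, GC pairs contribute 12.
Tm = 4·12 + 2·6 = 48 + 12 = 60°C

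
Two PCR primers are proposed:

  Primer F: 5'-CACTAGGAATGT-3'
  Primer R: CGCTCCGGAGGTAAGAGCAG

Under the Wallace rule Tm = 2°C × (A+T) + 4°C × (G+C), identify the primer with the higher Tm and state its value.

Primer R, 66°C

Primer F: A+T=7, G+C=5 → Tm = 2(7)+4(5) = 34°C
Primer R: A+T=7, G+C=13 → Tm = 2(7)+4(13) = 66°C
34°C vs 66°C → primer R is higher.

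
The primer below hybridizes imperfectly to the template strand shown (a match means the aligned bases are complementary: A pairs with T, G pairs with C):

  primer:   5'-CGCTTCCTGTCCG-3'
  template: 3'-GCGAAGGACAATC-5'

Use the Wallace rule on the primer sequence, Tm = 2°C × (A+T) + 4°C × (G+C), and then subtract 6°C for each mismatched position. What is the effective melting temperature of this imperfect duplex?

Primer base counts: A=0, T=4, G=3, C=6 → A+T=4, G+C=9
Perfect-match Tm = 2(4) + 4(9) = 8 + 36 = 44°C
Mismatches (positions where the bases are not complementary): 2 (at positions 11, 12)
Effective Tm = 44 − 2×6 = 44 − 12 = 32°C

32°C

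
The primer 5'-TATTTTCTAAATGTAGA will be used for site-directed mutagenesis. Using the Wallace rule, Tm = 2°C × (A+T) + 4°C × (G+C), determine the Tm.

40°C

Base counts: G=2, C=1, T=8, A=6
A+T = 14, G+C = 3
Tm = 2(14) + 4(3) = 28 + 12 = 40°C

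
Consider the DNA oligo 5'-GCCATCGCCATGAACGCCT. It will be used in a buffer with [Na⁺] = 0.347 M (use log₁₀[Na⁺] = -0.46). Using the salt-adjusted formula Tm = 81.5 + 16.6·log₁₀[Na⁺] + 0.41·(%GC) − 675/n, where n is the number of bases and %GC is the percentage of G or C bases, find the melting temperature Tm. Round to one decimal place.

64.2°C

Length n = 19. Scanning the sequence gives G=4, C=8, T=3, A=4.
G+C = 12, so %GC = 12/19 × 100 = 63.158%
Salt term: 16.6 × (-0.46) = -7.636
GC term: 0.41 × 63.158 = 25.895; length term: −675/19 = −35.526
Tm = 81.5 + (-7.636) + 25.895 − 35.526 = 64.233 → 64.2°C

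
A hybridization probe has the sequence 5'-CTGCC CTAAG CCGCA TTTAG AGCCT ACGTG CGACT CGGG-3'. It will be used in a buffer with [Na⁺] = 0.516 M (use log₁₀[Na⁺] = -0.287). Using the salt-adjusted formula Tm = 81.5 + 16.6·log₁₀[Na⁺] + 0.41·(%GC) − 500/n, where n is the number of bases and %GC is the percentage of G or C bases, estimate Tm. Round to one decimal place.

89.1°C

Length n = 39. Scanning the sequence gives G=11, T=8, C=13, A=7.
G+C = 24, so %GC = 24/39 × 100 = 61.538%
Salt term: 16.6 × (-0.287) = -4.764
GC term: 0.41 × 61.538 = 25.231; length term: −500/39 = −12.821
Tm = 81.5 + (-4.764) + 25.231 − 12.821 = 89.146 → 89.1°C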